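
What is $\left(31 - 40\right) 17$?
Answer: $-153$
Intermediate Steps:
$\left(31 - 40\right) 17 = \left(-9\right) 17 = -153$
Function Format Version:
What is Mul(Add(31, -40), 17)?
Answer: -153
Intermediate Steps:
Mul(Add(31, -40), 17) = Mul(-9, 17) = -153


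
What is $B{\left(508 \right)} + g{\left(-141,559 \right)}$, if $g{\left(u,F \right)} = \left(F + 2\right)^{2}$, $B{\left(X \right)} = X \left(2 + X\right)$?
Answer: $573801$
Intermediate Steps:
$g{\left(u,F \right)} = \left(2 + F\right)^{2}$
$B{\left(508 \right)} + g{\left(-141,559 \right)} = 508 \left(2 + 508\right) + \left(2 + 559\right)^{2} = 508 \cdot 510 + 561^{2} = 259080 + 314721 = 573801$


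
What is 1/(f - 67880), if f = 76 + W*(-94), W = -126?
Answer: -1/55960 ≈ -1.7870e-5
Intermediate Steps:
f = 11920 (f = 76 - 126*(-94) = 76 + 11844 = 11920)
1/(f - 67880) = 1/(11920 - 67880) = 1/(-55960) = -1/55960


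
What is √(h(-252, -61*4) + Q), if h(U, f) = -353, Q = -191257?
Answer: 3*I*√21290 ≈ 437.73*I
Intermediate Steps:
√(h(-252, -61*4) + Q) = √(-353 - 191257) = √(-191610) = 3*I*√21290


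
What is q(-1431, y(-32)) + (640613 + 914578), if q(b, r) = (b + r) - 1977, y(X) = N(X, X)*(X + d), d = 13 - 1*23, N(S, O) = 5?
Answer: 1551573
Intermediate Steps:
d = -10 (d = 13 - 23 = -10)
y(X) = -50 + 5*X (y(X) = 5*(X - 10) = 5*(-10 + X) = -50 + 5*X)
q(b, r) = -1977 + b + r
q(-1431, y(-32)) + (640613 + 914578) = (-1977 - 1431 + (-50 + 5*(-32))) + (640613 + 914578) = (-1977 - 1431 + (-50 - 160)) + 1555191 = (-1977 - 1431 - 210) + 1555191 = -3618 + 1555191 = 1551573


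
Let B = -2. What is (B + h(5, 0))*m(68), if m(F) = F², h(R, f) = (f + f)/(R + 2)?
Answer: -9248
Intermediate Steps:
h(R, f) = 2*f/(2 + R) (h(R, f) = (2*f)/(2 + R) = 2*f/(2 + R))
(B + h(5, 0))*m(68) = (-2 + 2*0/(2 + 5))*68² = (-2 + 2*0/7)*4624 = (-2 + 2*0*(⅐))*4624 = (-2 + 0)*4624 = -2*4624 = -9248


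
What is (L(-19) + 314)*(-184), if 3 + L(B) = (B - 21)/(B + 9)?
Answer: -57960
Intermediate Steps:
L(B) = -3 + (-21 + B)/(9 + B) (L(B) = -3 + (B - 21)/(B + 9) = -3 + (-21 + B)/(9 + B))
(L(-19) + 314)*(-184) = (2*(-24 - 1*(-19))/(9 - 19) + 314)*(-184) = (2*(-24 + 19)/(-10) + 314)*(-184) = (2*(-⅒)*(-5) + 314)*(-184) = (1 + 314)*(-184) = 315*(-184) = -57960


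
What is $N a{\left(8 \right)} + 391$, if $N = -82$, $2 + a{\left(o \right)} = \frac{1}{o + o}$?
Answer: $\frac{4399}{8} \approx 549.88$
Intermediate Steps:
$a{\left(o \right)} = -2 + \frac{1}{2 o}$ ($a{\left(o \right)} = -2 + \frac{1}{o + o} = -2 + \frac{1}{2 o}$)
$N a{\left(8 \right)} + 391 = - 82 \left(-2 + \frac{1}{2 \cdot 8}\right) + 391 = - 82 \left(-2 + \frac{1}{2} \cdot \frac{1}{8}\right) + 391 = - 82 \left(-2 + \frac{1}{16}\right) + 391 = \left(-82\right) \left(- \frac{31}{16}\right) + 391 = \frac{1271}{8} + 391 = \frac{4399}{8}$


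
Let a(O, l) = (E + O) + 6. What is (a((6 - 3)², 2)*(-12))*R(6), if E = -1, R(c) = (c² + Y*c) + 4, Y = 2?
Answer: -8736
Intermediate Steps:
R(c) = 4 + c² + 2*c (R(c) = (c² + 2*c) + 4 = 4 + c² + 2*c)
a(O, l) = 5 + O (a(O, l) = (-1 + O) + 6 = 5 + O)
(a((6 - 3)², 2)*(-12))*R(6) = ((5 + (6 - 3)²)*(-12))*(4 + 6² + 2*6) = ((5 + 3²)*(-12))*(4 + 36 + 12) = ((5 + 9)*(-12))*52 = (14*(-12))*52 = -168*52 = -8736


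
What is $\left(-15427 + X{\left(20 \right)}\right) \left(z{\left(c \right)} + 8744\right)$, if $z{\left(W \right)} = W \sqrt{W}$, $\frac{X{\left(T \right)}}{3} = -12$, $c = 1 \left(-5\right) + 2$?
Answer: $-135208472 + 46389 i \sqrt{3} \approx -1.3521 \cdot 10^{8} + 80348.0 i$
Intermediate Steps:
$c = -3$ ($c = -5 + 2 = -3$)
$X{\left(T \right)} = -36$ ($X{\left(T \right)} = 3 \left(-12\right) = -36$)
$z{\left(W \right)} = W^{\frac{3}{2}}$
$\left(-15427 + X{\left(20 \right)}\right) \left(z{\left(c \right)} + 8744\right) = \left(-15427 - 36\right) \left(\left(-3\right)^{\frac{3}{2}} + 8744\right) = - 15463 \left(- 3 i \sqrt{3} + 8744\right) = - 15463 \left(8744 - 3 i \sqrt{3}\right) = -135208472 + 46389 i \sqrt{3}$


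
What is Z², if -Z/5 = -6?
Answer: 900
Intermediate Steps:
Z = 30 (Z = -5*(-6) = 30)
Z² = 30² = 900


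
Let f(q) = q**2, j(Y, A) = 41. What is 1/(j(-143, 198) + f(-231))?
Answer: 1/53402 ≈ 1.8726e-5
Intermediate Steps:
1/(j(-143, 198) + f(-231)) = 1/(41 + (-231)**2) = 1/(41 + 53361) = 1/53402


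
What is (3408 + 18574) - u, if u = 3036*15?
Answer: -23558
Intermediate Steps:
u = 45540
(3408 + 18574) - u = (3408 + 18574) - 1*45540 = 21982 - 45540 = -23558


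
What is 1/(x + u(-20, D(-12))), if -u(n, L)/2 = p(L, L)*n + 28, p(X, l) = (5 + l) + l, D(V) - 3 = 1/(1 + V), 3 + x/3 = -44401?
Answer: -11/1461188 ≈ -7.5281e-6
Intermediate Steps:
x = -133212 (x = -9 + 3*(-44401) = -9 - 133203 = -133212)
D(V) = 3 + 1/(1 + V)
p(X, l) = 5 + 2*l
u(n, L) = -56 - 2*n*(5 + 2*L) (u(n, L) = -2*((5 + 2*L)*n + 28) = -2*(n*(5 + 2*L) + 28) = -2*(28 + n*(5 + 2*L)) = -56 - 2*n*(5 + 2*L))
1/(x + u(-20, D(-12))) = 1/(-133212 + (-56 - 2*(-20)*(5 + 2*((4 + 3*(-12))/(1 - 12))))) = 1/(-133212 + (-56 - 2*(-20)*(5 + 2*((4 - 36)/(-11))))) = 1/(-133212 + (-56 - 2*(-20)*(5 + 2*(-1/11*(-32))))) = 1/(-133212 + (-56 - 2*(-20)*(5 + 2*(32/11)))) = 1/(-133212 + (-56 - 2*(-20)*(5 + 64/11))) = 1/(-133212 + (-56 - 2*(-20)*119/11)) = 1/(-133212 + (-56 + 4760/11)) = 1/(-133212 + 4144/11) = 1/(-1461188/11) = -11/1461188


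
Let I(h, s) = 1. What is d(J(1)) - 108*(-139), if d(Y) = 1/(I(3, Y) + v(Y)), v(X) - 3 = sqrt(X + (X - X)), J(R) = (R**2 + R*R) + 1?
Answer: 195160/13 - sqrt(3)/13 ≈ 15012.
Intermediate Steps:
J(R) = 1 + 2*R**2 (J(R) = (R**2 + R**2) + 1 = 2*R**2 + 1 = 1 + 2*R**2)
v(X) = 3 + sqrt(X) (v(X) = 3 + sqrt(X + (X - X)) = 3 + sqrt(X + 0) = 3 + sqrt(X))
d(Y) = 1/(4 + sqrt(Y)) (d(Y) = 1/(1 + (3 + sqrt(Y))) = 1/(4 + sqrt(Y)))
d(J(1)) - 108*(-139) = 1/(4 + sqrt(1 + 2*1**2)) - 108*(-139) = 1/(4 + sqrt(1 + 2*1)) + 15012 = 1/(4 + sqrt(1 + 2)) + 15012 = 1/(4 + sqrt(3)) + 15012 = 15012 + 1/(4 + sqrt(3))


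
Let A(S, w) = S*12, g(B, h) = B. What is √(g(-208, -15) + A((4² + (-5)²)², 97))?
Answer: 2*√4991 ≈ 141.29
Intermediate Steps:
A(S, w) = 12*S
√(g(-208, -15) + A((4² + (-5)²)², 97)) = √(-208 + 12*(4² + (-5)²)²) = √(-208 + 12*(16 + 25)²) = √(-208 + 12*41²) = √(-208 + 12*1681) = √(-208 + 20172) = √19964 = 2*√4991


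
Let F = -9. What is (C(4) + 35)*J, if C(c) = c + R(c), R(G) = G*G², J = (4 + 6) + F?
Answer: 103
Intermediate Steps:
J = 1 (J = (4 + 6) - 9 = 10 - 9 = 1)
R(G) = G³
C(c) = c + c³
(C(4) + 35)*J = ((4 + 4³) + 35)*1 = ((4 + 64) + 35)*1 = (68 + 35)*1 = 103*1 = 103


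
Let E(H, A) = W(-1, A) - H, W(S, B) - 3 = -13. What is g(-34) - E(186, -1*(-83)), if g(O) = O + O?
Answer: 128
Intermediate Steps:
W(S, B) = -10 (W(S, B) = 3 - 13 = -10)
E(H, A) = -10 - H
g(O) = 2*O
g(-34) - E(186, -1*(-83)) = 2*(-34) - (-10 - 1*186) = -68 - (-10 - 186) = -68 - 1*(-196) = -68 + 196 = 128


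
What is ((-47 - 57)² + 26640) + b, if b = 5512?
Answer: 42968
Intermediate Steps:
((-47 - 57)² + 26640) + b = ((-47 - 57)² + 26640) + 5512 = ((-104)² + 26640) + 5512 = (10816 + 26640) + 5512 = 37456 + 5512 = 42968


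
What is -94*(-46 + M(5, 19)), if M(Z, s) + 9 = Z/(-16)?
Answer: 41595/8 ≈ 5199.4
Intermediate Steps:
M(Z, s) = -9 - Z/16 (M(Z, s) = -9 + Z/(-16) = -9 + Z*(-1/16) = -9 - Z/16)
-94*(-46 + M(5, 19)) = -94*(-46 + (-9 - 1/16*5)) = -94*(-46 + (-9 - 5/16)) = -94*(-46 - 149/16) = -94*(-885/16) = 41595/8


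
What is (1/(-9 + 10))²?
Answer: 1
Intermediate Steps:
(1/(-9 + 10))² = (1/1)² = 1² = 1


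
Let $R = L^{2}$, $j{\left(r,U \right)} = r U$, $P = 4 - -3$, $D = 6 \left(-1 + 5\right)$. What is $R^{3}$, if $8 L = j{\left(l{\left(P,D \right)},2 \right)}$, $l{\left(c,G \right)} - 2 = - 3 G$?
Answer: $\frac{1838265625}{64} \approx 2.8723 \cdot 10^{7}$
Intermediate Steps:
$D = 24$ ($D = 6 \cdot 4 = 24$)
$P = 7$ ($P = 4 + 3 = 7$)
$l{\left(c,G \right)} = 2 - 3 G$
$j{\left(r,U \right)} = U r$
$L = - \frac{35}{2}$ ($L = \frac{2 \left(2 - 72\right)}{8} = \frac{2 \left(-70\right)}{8} = \frac{1}{8} \left(-140\right) = - \frac{35}{2} \approx -17.5$)
$R = \frac{1225}{4}$ ($R = \left(- \frac{35}{2}\right)^{2} = \frac{1225}{4} \approx 306.25$)
$R^{3} = \left(\frac{1225}{4}\right)^{3} = \frac{1838265625}{64}$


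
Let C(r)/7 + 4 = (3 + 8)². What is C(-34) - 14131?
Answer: -13312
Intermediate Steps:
C(r) = 819 (C(r) = -28 + 7*(3 + 8)² = -28 + 7*11² = -28 + 7*121 = -28 + 847 = 819)
C(-34) - 14131 = 819 - 14131 = -13312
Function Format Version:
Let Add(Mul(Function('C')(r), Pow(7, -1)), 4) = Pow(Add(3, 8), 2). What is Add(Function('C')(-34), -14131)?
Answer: -13312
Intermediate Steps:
Function('C')(r) = 819 (Function('C')(r) = Add(-28, Mul(7, Pow(Add(3, 8), 2))) = Add(-28, Mul(7, Pow(11, 2))) = Add(-28, Mul(7, 121)) = Add(-28, 847) = 819)
Add(Function('C')(-34), -14131) = Add(819, -14131) = -13312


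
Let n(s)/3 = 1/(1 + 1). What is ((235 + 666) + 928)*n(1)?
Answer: 5487/2 ≈ 2743.5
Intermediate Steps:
n(s) = 3/2 (n(s) = 3/(1 + 1) = 3/2)
((235 + 666) + 928)*n(1) = ((235 + 666) + 928)*(3/2) = (901 + 928)*(3/2) = 1829*(3/2) = 5487/2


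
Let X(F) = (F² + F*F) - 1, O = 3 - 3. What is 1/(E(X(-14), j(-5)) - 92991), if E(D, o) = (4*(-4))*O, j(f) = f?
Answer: -1/92991 ≈ -1.0754e-5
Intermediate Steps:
O = 0
X(F) = -1 + 2*F² (X(F) = (F² + F²) - 1 = 2*F² - 1 = -1 + 2*F²)
E(D, o) = 0 (E(D, o) = (4*(-4))*0 = -16*0 = 0)
1/(E(X(-14), j(-5)) - 92991) = 1/(0 - 92991) = 1/(-92991) = -1/92991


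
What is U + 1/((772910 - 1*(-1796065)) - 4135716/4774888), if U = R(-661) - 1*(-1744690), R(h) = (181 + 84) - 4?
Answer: 5351138176676728693/3066640941021 ≈ 1.7450e+6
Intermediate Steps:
R(h) = 261 (R(h) = 265 - 4 = 261)
U = 1744951 (U = 261 - 1*(-1744690) = 261 + 1744690 = 1744951)
U + 1/((772910 - 1*(-1796065)) - 4135716/4774888) = 1744951 + 1/((772910 - 1*(-1796065)) - 4135716/4774888) = 1744951 + 1/((772910 + 1796065) - 4135716*1/4774888) = 1744951 + 1/(2568975 - 1033929/1193722) = 1744951 + 1/(3066640941021/1193722) = 1744951 + 1193722/3066640941021 = 5351138176676728693/3066640941021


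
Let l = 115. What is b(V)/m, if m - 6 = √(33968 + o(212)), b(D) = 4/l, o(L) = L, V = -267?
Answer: -3/490820 + √8545/490820 ≈ 0.00018222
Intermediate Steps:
b(D) = 4/115
m = 6 + 2*√8545 (m = 6 + √(33968 + 212) = 6 + √34180 = 6 + 2*√8545 ≈ 190.88)
b(V)/m = 4/(115*(6 + 2*√8545))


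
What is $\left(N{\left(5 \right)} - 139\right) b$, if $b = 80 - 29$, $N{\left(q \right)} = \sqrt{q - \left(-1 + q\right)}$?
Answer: $-7038$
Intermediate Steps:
$N{\left(q \right)} = 1$ ($N{\left(q \right)} = \sqrt{1} = 1$)
$b = 51$
$\left(N{\left(5 \right)} - 139\right) b = \left(1 - 139\right) 51 = \left(-138\right) 51 = -7038$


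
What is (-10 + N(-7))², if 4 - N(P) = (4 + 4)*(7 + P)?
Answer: 36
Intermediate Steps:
N(P) = -52 - 8*P (N(P) = 4 - (4 + 4)*(7 + P) = 4 - 8*(7 + P) = 4 - (56 + 8*P) = 4 + (-56 - 8*P) = -52 - 8*P)
(-10 + N(-7))² = (-10 + (-52 - 8*(-7)))² = (-10 + (-52 + 56))² = (-10 + 4)² = (-6)² = 36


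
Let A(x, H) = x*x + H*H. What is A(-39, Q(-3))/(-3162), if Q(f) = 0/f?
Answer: -507/1054 ≈ -0.48102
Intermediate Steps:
Q(f) = 0
A(x, H) = H² + x² (A(x, H) = x² + H² = H² + x²)
A(-39, Q(-3))/(-3162) = (0² + (-39)²)/(-3162) = (0 + 1521)*(-1/3162) = 1521*(-1/3162) = -507/1054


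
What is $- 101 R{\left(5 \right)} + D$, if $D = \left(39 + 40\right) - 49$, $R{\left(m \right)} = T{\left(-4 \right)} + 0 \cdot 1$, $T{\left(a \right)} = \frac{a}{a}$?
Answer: $-71$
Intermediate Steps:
$T{\left(a \right)} = 1$
$R{\left(m \right)} = 1$ ($R{\left(m \right)} = 1 + 0 \cdot 1 = 1 + 0 = 1$)
$D = 30$ ($D = 79 - 49 = 30$)
$- 101 R{\left(5 \right)} + D = \left(-101\right) 1 + 30 = -101 + 30 = -71$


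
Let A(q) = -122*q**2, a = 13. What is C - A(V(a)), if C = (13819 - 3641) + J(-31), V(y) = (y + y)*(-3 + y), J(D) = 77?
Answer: 8257455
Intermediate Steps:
V(y) = 2*y*(-3 + y) (V(y) = (2*y)*(-3 + y) = 2*y*(-3 + y))
C = 10255 (C = (13819 - 3641) + 77 = 10178 + 77 = 10255)
C - A(V(a)) = 10255 - (-122)*(2*13*(-3 + 13))**2 = 10255 - (-122)*(2*13*10)**2 = 10255 - (-122)*260**2 = 10255 - (-122)*67600 = 10255 - 1*(-8247200) = 10255 + 8247200 = 8257455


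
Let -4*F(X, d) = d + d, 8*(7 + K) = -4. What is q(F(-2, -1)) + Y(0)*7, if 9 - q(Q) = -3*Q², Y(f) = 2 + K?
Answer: -115/4 ≈ -28.750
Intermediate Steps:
K = -15/2 (K = -7 + (⅛)*(-4) = -7 - ½ = -15/2 ≈ -7.5000)
F(X, d) = -d/2 (F(X, d) = -(d + d)/4 = -d/2)
Y(f) = -11/2 (Y(f) = 2 - 15/2 = -11/2)
q(Q) = 9 + 3*Q² (q(Q) = 9 - (-3)*Q² = 9 + 3*Q²)
q(F(-2, -1)) + Y(0)*7 = (9 + 3*(-½*(-1))²) - 11/2*7 = (9 + 3*(½)²) - 77/2 = (9 + 3*(¼)) - 77/2 = (9 + ¾) - 77/2 = 39/4 - 77/2 = -115/4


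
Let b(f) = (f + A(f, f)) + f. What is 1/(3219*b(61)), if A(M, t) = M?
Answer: 1/589077 ≈ 1.6976e-6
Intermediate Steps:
b(f) = 3*f (b(f) = (f + f) + f = 2*f + f = 3*f)
1/(3219*b(61)) = 1/(3219*((3*61))) = (1/3219)/183 = (1/3219)*(1/183) = 1/589077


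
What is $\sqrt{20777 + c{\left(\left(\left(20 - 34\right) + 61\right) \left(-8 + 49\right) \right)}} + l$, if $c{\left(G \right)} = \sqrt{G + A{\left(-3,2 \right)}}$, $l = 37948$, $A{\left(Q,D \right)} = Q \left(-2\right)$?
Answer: $37948 + \sqrt{20777 + \sqrt{1933}} \approx 38092.0$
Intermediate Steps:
$A{\left(Q,D \right)} = - 2 Q$
$c{\left(G \right)} = \sqrt{6 + G}$ ($c{\left(G \right)} = \sqrt{G - -6} = \sqrt{G + 6} = \sqrt{6 + G}$)
$\sqrt{20777 + c{\left(\left(\left(20 - 34\right) + 61\right) \left(-8 + 49\right) \right)}} + l = \sqrt{20777 + \sqrt{6 + \left(\left(20 - 34\right) + 61\right) \left(-8 + 49\right)}} + 37948 = \sqrt{20777 + \sqrt{6 + \left(\left(20 - 34\right) + 61\right) 41}} + 37948 = \sqrt{20777 + \sqrt{6 + \left(-14 + 61\right) 41}} + 37948 = \sqrt{20777 + \sqrt{6 + 47 \cdot 41}} + 37948 = \sqrt{20777 + \sqrt{6 + 1927}} + 37948 = \sqrt{20777 + \sqrt{1933}} + 37948 = 37948 + \sqrt{20777 + \sqrt{1933}}$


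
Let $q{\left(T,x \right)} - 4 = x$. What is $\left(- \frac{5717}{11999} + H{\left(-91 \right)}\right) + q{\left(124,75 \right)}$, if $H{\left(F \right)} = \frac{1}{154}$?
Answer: $\frac{145111415}{1847846} \approx 78.53$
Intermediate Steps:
$q{\left(T,x \right)} = 4 + x$
$H{\left(F \right)} = \frac{1}{154}$
$\left(- \frac{5717}{11999} + H{\left(-91 \right)}\right) + q{\left(124,75 \right)} = \left(- \frac{5717}{11999} + \frac{1}{154}\right) + \left(4 + 75\right) = \left(\left(-5717\right) \frac{1}{11999} + \frac{1}{154}\right) + 79 = \left(- \frac{5717}{11999} + \frac{1}{154}\right) + 79 = - \frac{868419}{1847846} + 79 = \frac{145111415}{1847846}$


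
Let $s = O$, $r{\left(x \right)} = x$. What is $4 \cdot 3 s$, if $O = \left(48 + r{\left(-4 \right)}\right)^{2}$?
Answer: $23232$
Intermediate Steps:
$O = 1936$ ($O = \left(48 - 4\right)^{2} = 44^{2} = 1936$)
$s = 1936$
$4 \cdot 3 s = 4 \cdot 3 \cdot 1936 = 12 \cdot 1936 = 23232$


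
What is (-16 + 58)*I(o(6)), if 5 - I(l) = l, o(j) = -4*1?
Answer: 378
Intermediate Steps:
o(j) = -4
I(l) = 5 - l
(-16 + 58)*I(o(6)) = (-16 + 58)*(5 - 1*(-4)) = 42*(5 + 4) = 42*9 = 378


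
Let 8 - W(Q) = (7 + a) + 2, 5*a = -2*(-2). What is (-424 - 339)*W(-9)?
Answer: 6867/5 ≈ 1373.4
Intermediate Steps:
a = 4/5 (a = (-2*(-2))/5 = (1/5)*4 = 4/5 ≈ 0.80000)
W(Q) = -9/5 (W(Q) = 8 - ((7 + 4/5) + 2) = 8 - (39/5 + 2) = 8 - 1*49/5 = 8 - 49/5 = -9/5)
(-424 - 339)*W(-9) = (-424 - 339)*(-9/5) = -763*(-9/5) = 6867/5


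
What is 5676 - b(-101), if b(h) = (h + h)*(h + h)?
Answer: -35128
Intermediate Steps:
b(h) = 4*h² (b(h) = (2*h)*(2*h) = 4*h²)
5676 - b(-101) = 5676 - 4*(-101)² = 5676 - 4*10201 = 5676 - 1*40804 = 5676 - 40804 = -35128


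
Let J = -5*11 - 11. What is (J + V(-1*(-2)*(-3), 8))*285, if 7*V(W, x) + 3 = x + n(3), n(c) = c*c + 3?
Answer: -126825/7 ≈ -18118.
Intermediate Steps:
J = -66 (J = -55 - 11 = -66)
n(c) = 3 + c² (n(c) = c² + 3 = 3 + c²)
V(W, x) = 9/7 + x/7 (V(W, x) = -3/7 + (x + (3 + 3²))/7 = -3/7 + (x + (3 + 9))/7 = -3/7 + (x + 12)/7 = -3/7 + (12 + x)/7 = -3/7 + (12/7 + x/7) = 9/7 + x/7)
(J + V(-1*(-2)*(-3), 8))*285 = (-66 + (9/7 + (⅐)*8))*285 = (-66 + (9/7 + 8/7))*285 = (-66 + 17/7)*285 = -445/7*285 = -126825/7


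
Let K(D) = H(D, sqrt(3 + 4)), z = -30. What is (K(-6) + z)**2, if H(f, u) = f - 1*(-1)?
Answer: 1225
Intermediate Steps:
H(f, u) = 1 + f (H(f, u) = f + 1 = 1 + f)
K(D) = 1 + D
(K(-6) + z)**2 = ((1 - 6) - 30)**2 = (-5 - 30)**2 = (-35)**2 = 1225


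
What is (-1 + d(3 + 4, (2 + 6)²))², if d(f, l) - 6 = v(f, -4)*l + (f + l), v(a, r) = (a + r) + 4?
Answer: 274576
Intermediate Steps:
v(a, r) = 4 + a + r
d(f, l) = 6 + f + l + f*l (d(f, l) = 6 + ((4 + f - 4)*l + (f + l)) = 6 + (f*l + (f + l)) = 6 + (f + l + f*l) = 6 + f + l + f*l)
(-1 + d(3 + 4, (2 + 6)²))² = (-1 + (6 + (3 + 4) + (2 + 6)² + (3 + 4)*(2 + 6)²))² = (-1 + (6 + 7 + 8² + 7*8²))² = (-1 + (6 + 7 + 64 + 7*64))² = (-1 + (6 + 7 + 64 + 448))² = (-1 + 525)² = 524² = 274576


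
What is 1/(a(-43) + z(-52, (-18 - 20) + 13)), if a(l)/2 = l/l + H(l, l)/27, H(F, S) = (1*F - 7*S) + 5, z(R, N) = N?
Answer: -27/95 ≈ -0.28421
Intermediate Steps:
H(F, S) = 5 + F - 7*S (H(F, S) = (F - 7*S) + 5 = 5 + F - 7*S)
a(l) = 64/27 - 4*l/9 (a(l) = 2*(l/l + (5 + l - 7*l)/27) = 2*(1 + (5 - 6*l)*(1/27)) = 2*(1 + (5/27 - 2*l/9)) = 2*(32/27 - 2*l/9) = 64/27 - 4*l/9)
1/(a(-43) + z(-52, (-18 - 20) + 13)) = 1/((64/27 - 4/9*(-43)) + ((-18 - 20) + 13)) = 1/((64/27 + 172/9) + (-38 + 13)) = 1/(580/27 - 25) = 1/(-95/27) = -27/95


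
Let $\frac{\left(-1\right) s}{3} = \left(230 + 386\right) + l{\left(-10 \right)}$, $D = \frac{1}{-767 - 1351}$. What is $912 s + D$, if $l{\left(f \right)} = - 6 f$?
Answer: $- \frac{3917317249}{2118} \approx -1.8495 \cdot 10^{6}$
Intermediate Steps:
$D = - \frac{1}{2118}$ ($D = \frac{1}{-2118} = - \frac{1}{2118} \approx -0.00047214$)
$s = -2028$ ($s = - 3 \left(\left(230 + 386\right) - -60\right) = - 3 \left(616 + 60\right) = \left(-3\right) 676 = -2028$)
$912 s + D = 912 \left(-2028\right) - \frac{1}{2118} = -1849536 - \frac{1}{2118} = - \frac{3917317249}{2118}$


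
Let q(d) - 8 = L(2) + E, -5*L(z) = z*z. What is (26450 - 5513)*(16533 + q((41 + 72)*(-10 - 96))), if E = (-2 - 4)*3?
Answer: 1729626507/5 ≈ 3.4593e+8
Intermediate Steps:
L(z) = -z²/5 (L(z) = -z*z/5 = -z²/5)
E = -18 (E = -6*3 = -18)
q(d) = -54/5 (q(d) = 8 + (-⅕*2² - 18) = 8 + (-⅕*4 - 18) = 8 + (-⅘ - 18) = 8 - 94/5 = -54/5)
(26450 - 5513)*(16533 + q((41 + 72)*(-10 - 96))) = (26450 - 5513)*(16533 - 54/5) = 20937*(82611/5) = 1729626507/5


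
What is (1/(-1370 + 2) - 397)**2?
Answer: 294954351409/1871424 ≈ 1.5761e+5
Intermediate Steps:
(1/(-1370 + 2) - 397)**2 = (1/(-1368) - 397)**2 = (-1/1368 - 397)**2 = (-543097/1368)**2 = 294954351409/1871424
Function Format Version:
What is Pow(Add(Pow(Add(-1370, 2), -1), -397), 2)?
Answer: Rational(294954351409, 1871424) ≈ 1.5761e+5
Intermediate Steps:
Pow(Add(Pow(Add(-1370, 2), -1), -397), 2) = Pow(Add(Pow(-1368, -1), -397), 2) = Pow(Add(Rational(-1, 1368), -397), 2) = Pow(Rational(-543097, 1368), 2) = Rational(294954351409, 1871424)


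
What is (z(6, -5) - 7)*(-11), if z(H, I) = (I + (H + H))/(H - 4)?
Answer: 77/2 ≈ 38.500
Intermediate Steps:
z(H, I) = (I + 2*H)/(-4 + H)
(z(6, -5) - 7)*(-11) = ((-5 + 2*6)/(-4 + 6) - 7)*(-11) = ((-5 + 12)/2 - 7)*(-11) = ((1/2)*7 - 7)*(-11) = (7/2 - 7)*(-11) = -7/2*(-11) = 77/2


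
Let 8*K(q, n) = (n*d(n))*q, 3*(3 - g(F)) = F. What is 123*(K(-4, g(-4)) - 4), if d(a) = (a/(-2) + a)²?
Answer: -125501/72 ≈ -1743.1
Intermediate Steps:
d(a) = a²/4 (d(a) = (a*(-½) + a)² = (-a/2 + a)² = (a/2)² = a²/4)
g(F) = 3 - F/3
K(q, n) = q*n³/32 (K(q, n) = ((n*(n²/4))*q)/8 = ((n³/4)*q)/8 = (q*n³/4)/8 = q*n³/32)
123*(K(-4, g(-4)) - 4) = 123*((1/32)*(-4)*(3 - ⅓*(-4))³ - 4) = 123*((1/32)*(-4)*(3 + 4/3)³ - 4) = 123*((1/32)*(-4)*(13/3)³ - 4) = 123*((1/32)*(-4)*(2197/27) - 4) = 123*(-2197/216 - 4) = 123*(-3061/216) = -125501/72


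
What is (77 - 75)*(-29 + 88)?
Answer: 118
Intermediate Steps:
(77 - 75)*(-29 + 88) = 2*59 = 118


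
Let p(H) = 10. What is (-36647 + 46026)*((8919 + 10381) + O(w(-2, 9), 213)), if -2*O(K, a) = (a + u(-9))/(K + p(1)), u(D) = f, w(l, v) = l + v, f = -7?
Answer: 3076283863/17 ≈ 1.8096e+8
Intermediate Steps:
u(D) = -7
O(K, a) = -(-7 + a)/(2*(10 + K)) (O(K, a) = -(a - 7)/(2*(K + 10)) = -(-7 + a)/(2*(10 + K)))
(-36647 + 46026)*((8919 + 10381) + O(w(-2, 9), 213)) = (-36647 + 46026)*((8919 + 10381) + (7 - 1*213)/(2*(10 + (-2 + 9)))) = 9379*(19300 + (7 - 213)/(2*(10 + 7))) = 9379*(19300 + (½)*(-206)/17) = 9379*(19300 + (½)*(1/17)*(-206)) = 9379*(19300 - 103/17) = 9379*(327997/17) = 3076283863/17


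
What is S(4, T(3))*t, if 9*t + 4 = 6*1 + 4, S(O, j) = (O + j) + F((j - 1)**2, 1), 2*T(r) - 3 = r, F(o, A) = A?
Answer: 16/3 ≈ 5.3333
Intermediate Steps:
T(r) = 3/2 + r/2
S(O, j) = 1 + O + j (S(O, j) = (O + j) + 1 = 1 + O + j)
t = 2/3 (t = -4/9 + (6*1 + 4)/9 = -4/9 + (6 + 4)/9 = -4/9 + (1/9)*10 = -4/9 + 10/9 = 2/3 ≈ 0.66667)
S(4, T(3))*t = (1 + 4 + (3/2 + (1/2)*3))*(2/3) = (1 + 4 + (3/2 + 3/2))*(2/3) = (1 + 4 + 3)*(2/3) = 8*(2/3) = 16/3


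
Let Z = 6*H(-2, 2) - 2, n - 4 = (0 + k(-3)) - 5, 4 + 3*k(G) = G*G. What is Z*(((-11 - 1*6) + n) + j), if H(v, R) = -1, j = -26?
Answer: 1016/3 ≈ 338.67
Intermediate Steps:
k(G) = -4/3 + G**2/3 (k(G) = -4/3 + (G*G)/3 = -4/3 + G**2/3)
n = 2/3 (n = 4 + ((0 + (-4/3 + (1/3)*(-3)**2)) - 5) = 4 + ((0 + (-4/3 + (1/3)*9)) - 5) = 4 + ((0 + (-4/3 + 3)) - 5) = 4 + ((0 + 5/3) - 5) = 4 + (5/3 - 5) = 4 - 10/3 = 2/3 ≈ 0.66667)
Z = -8 (Z = 6*(-1) - 2 = -6 - 2 = -8)
Z*(((-11 - 1*6) + n) + j) = -8*(((-11 - 1*6) + 2/3) - 26) = -8*(((-11 - 6) + 2/3) - 26) = -8*((-17 + 2/3) - 26) = -8*(-49/3 - 26) = -8*(-127/3) = 1016/3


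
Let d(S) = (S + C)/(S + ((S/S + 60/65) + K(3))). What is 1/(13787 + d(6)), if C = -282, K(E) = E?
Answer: 71/977083 ≈ 7.2665e-5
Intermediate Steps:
d(S) = (-282 + S)/(64/13 + S) (d(S) = (S - 282)/(S + ((S/S + 60/65) + 3)) = (-282 + S)/(S + ((1 + 60*(1/65)) + 3)) = (-282 + S)/(S + ((1 + 12/13) + 3)) = (-282 + S)/(S + (25/13 + 3)) = (-282 + S)/(S + 64/13) = (-282 + S)/(64/13 + S))
1/(13787 + d(6)) = 1/(13787 + 13*(-282 + 6)/(64 + 13*6)) = 1/(13787 + 13*(-276)/(64 + 78)) = 1/(13787 + 13*(-276)/142) = 1/(13787 + 13*(1/142)*(-276)) = 1/(13787 - 1794/71) = 1/(977083/71) = 71/977083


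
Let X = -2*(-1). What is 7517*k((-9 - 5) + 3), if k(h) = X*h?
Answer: -165374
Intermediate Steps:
X = 2
k(h) = 2*h
7517*k((-9 - 5) + 3) = 7517*(2*((-9 - 5) + 3)) = 7517*(2*(-14 + 3)) = 7517*(2*(-11)) = 7517*(-22) = -165374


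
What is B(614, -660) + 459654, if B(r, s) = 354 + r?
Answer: 460622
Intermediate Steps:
B(614, -660) + 459654 = (354 + 614) + 459654 = 968 + 459654 = 460622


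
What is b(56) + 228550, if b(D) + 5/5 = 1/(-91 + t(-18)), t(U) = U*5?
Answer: 41367368/181 ≈ 2.2855e+5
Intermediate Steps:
t(U) = 5*U
b(D) = -182/181 (b(D) = -1 + 1/(-91 + 5*(-18)) = -1 + 1/(-91 - 90) = -1 + 1/(-181) = -1 - 1/181 = -182/181)
b(56) + 228550 = -182/181 + 228550 = 41367368/181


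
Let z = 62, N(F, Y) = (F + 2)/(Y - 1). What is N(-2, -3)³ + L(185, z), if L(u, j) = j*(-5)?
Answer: -310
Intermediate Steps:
N(F, Y) = (2 + F)/(-1 + Y)
L(u, j) = -5*j
N(-2, -3)³ + L(185, z) = ((2 - 2)/(-1 - 3))³ - 5*62 = (0/(-4))³ - 310 = (-¼*0)³ - 310 = 0³ - 310 = 0 - 310 = -310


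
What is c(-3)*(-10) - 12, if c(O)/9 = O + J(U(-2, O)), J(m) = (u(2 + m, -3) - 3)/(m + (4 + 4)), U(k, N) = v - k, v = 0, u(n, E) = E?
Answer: 312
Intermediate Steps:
U(k, N) = -k (U(k, N) = 0 - k = -k)
J(m) = -6/(8 + m) (J(m) = (-3 - 3)/(m + (4 + 4)) = -6/(m + 8) = -6/(8 + m))
c(O) = -27/5 + 9*O (c(O) = 9*(O - 6/(8 - 1*(-2))) = 9*(O - 6/(8 + 2)) = 9*(O - 6/10) = 9*(O - 6*⅒) = 9*(O - ⅗) = 9*(-⅗ + O) = -27/5 + 9*O)
c(-3)*(-10) - 12 = (-27/5 + 9*(-3))*(-10) - 12 = (-27/5 - 27)*(-10) - 12 = -162/5*(-10) - 12 = 324 - 12 = 312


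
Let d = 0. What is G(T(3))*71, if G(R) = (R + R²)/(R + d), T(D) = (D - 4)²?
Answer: 142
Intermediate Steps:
T(D) = (-4 + D)²
G(R) = (R + R²)/R (G(R) = (R + R²)/(R + 0) = (R + R²)/R)
G(T(3))*71 = (1 + (-4 + 3)²)*71 = (1 + (-1)²)*71 = (1 + 1)*71 = 2*71 = 142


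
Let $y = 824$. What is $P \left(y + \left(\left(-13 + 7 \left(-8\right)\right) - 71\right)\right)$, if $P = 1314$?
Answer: $898776$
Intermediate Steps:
$P \left(y + \left(\left(-13 + 7 \left(-8\right)\right) - 71\right)\right) = 1314 \left(824 + \left(\left(-13 + 7 \left(-8\right)\right) - 71\right)\right) = 1314 \left(824 - 140\right) = 1314 \cdot 684 = 898776$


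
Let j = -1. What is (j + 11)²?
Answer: 100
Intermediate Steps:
(j + 11)² = (-1 + 11)² = 10² = 100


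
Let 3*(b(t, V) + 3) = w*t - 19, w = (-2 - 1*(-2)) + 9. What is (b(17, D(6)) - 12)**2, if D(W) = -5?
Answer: 7921/9 ≈ 880.11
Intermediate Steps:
w = 9 (w = (-2 + 2) + 9 = 0 + 9 = 9)
b(t, V) = -28/3 + 3*t (b(t, V) = -3 + (9*t - 19)/3 = -3 + (-19 + 9*t)/3 = -3 + (-19/3 + 3*t) = -28/3 + 3*t)
(b(17, D(6)) - 12)**2 = ((-28/3 + 3*17) - 12)**2 = ((-28/3 + 51) - 12)**2 = (125/3 - 12)**2 = (89/3)**2 = 7921/9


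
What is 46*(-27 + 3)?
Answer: -1104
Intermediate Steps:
46*(-27 + 3) = 46*(-24) = -1104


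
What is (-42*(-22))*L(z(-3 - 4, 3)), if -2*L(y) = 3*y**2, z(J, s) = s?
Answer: -12474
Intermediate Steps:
L(y) = -3*y**2/2
(-42*(-22))*L(z(-3 - 4, 3)) = (-42*(-22))*(-3/2*3**2) = 924*(-3/2*9) = 924*(-27/2) = -12474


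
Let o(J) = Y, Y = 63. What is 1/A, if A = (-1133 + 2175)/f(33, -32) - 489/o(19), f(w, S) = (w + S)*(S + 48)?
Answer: 168/9637 ≈ 0.017433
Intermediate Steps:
f(w, S) = (48 + S)*(S + w) (f(w, S) = (S + w)*(48 + S) = (48 + S)*(S + w))
o(J) = 63
A = 9637/168 (A = (-1133 + 2175)/((-32)**2 + 48*(-32) + 48*33 - 32*33) - 489/63 = 1042/(1024 - 1536 + 1584 - 1056) - 489*1/63 = 1042/16 - 163/21 = 1042*(1/16) - 163/21 = 521/8 - 163/21 = 9637/168 ≈ 57.363)
1/A = 1/(9637/168) = 168/9637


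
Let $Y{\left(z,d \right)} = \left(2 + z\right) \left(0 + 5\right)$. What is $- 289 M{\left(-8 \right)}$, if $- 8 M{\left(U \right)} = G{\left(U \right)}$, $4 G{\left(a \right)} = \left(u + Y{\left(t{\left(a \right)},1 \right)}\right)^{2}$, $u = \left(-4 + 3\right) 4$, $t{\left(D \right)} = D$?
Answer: $\frac{83521}{8} \approx 10440.0$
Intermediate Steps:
$u = -4$ ($u = \left(-1\right) 4 = -4$)
$Y{\left(z,d \right)} = 10 + 5 z$ ($Y{\left(z,d \right)} = \left(2 + z\right) 5 = 10 + 5 z$)
$G{\left(a \right)} = \frac{\left(6 + 5 a\right)^{2}}{4}$ ($G{\left(a \right)} = \frac{\left(-4 + \left(10 + 5 a\right)\right)^{2}}{4} = \frac{\left(6 + 5 a\right)^{2}}{4}$)
$M{\left(U \right)} = - \frac{\left(6 + 5 U\right)^{2}}{32}$ ($M{\left(U \right)} = - \frac{\frac{1}{4} \left(6 + 5 U\right)^{2}}{8} = - \frac{\left(6 + 5 U\right)^{2}}{32}$)
$- 289 M{\left(-8 \right)} = - 289 \left(- \frac{\left(6 + 5 \left(-8\right)\right)^{2}}{32}\right) = - 289 \left(- \frac{\left(6 - 40\right)^{2}}{32}\right) = - 289 \left(- \frac{\left(-34\right)^{2}}{32}\right) = - 289 \left(\left(- \frac{1}{32}\right) 1156\right) = \left(-289\right) \left(- \frac{289}{8}\right) = \frac{83521}{8}$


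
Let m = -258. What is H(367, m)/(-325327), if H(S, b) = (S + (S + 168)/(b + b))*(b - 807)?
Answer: 67037135/55956244 ≈ 1.1980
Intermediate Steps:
H(S, b) = (-807 + b)*(S + (168 + S)/(2*b)) (H(S, b) = (S + (168 + S)/((2*b)))*(-807 + b) = (S + (168 + S)*(1/(2*b)))*(-807 + b) = (S + (168 + S)/(2*b))*(-807 + b) = (-807 + b)*(S + (168 + S)/(2*b)))
H(367, m)/(-325327) = ((1/2)*(-135576 - 807*367 - 258*(168 - 1613*367 + 2*367*(-258)))/(-258))/(-325327) = ((1/2)*(-1/258)*(-135576 - 296169 - 258*(168 - 591971 - 189372)))*(-1/325327) = ((1/2)*(-1/258)*(-135576 - 296169 - 258*(-781175)))*(-1/325327) = ((1/2)*(-1/258)*(-135576 - 296169 + 201543150))*(-1/325327) = ((1/2)*(-1/258)*201111405)*(-1/325327) = -67037135/172*(-1/325327) = 67037135/55956244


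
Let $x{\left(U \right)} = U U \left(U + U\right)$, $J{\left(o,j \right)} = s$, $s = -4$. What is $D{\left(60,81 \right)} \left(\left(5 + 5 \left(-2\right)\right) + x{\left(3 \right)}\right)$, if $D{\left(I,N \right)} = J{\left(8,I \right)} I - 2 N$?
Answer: $-19698$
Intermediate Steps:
$J{\left(o,j \right)} = -4$
$D{\left(I,N \right)} = - 4 I - 2 N$
$x{\left(U \right)} = 2 U^{3}$ ($x{\left(U \right)} = U U 2 U = U 2 U^{2} = 2 U^{3}$)
$D{\left(60,81 \right)} \left(\left(5 + 5 \left(-2\right)\right) + x{\left(3 \right)}\right) = \left(\left(-4\right) 60 - 162\right) \left(\left(5 + 5 \left(-2\right)\right) + 2 \cdot 3^{3}\right) = \left(-240 - 162\right) \left(\left(5 - 10\right) + 2 \cdot 27\right) = - 402 \left(-5 + 54\right) = \left(-402\right) 49 = -19698$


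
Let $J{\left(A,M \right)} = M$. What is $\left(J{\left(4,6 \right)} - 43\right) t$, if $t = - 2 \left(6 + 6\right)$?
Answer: $888$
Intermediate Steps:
$t = -24$ ($t = \left(-2\right) 12 = -24$)
$\left(J{\left(4,6 \right)} - 43\right) t = \left(6 - 43\right) \left(-24\right) = \left(-37\right) \left(-24\right) = 888$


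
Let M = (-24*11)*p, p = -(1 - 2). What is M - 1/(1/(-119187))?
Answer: 118923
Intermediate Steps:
p = 1 (p = -1*(-1) = 1)
M = -264 (M = -24*11*1 = -264*1 = -264)
M - 1/(1/(-119187)) = -264 - 1/(1/(-119187)) = -264 - 1/(-1/119187) = -264 - 1*(-119187) = -264 + 119187 = 118923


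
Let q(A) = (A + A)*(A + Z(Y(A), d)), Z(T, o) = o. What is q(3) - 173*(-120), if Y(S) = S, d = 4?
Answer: 20802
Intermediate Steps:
q(A) = 2*A*(4 + A) (q(A) = (A + A)*(A + 4) = (2*A)*(4 + A) = 2*A*(4 + A))
q(3) - 173*(-120) = 2*3*(4 + 3) - 173*(-120) = 2*3*7 + 20760 = 42 + 20760 = 20802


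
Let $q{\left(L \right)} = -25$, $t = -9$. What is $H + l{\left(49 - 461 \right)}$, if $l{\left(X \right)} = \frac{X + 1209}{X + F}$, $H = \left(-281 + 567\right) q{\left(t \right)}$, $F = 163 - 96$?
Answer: $- \frac{2467547}{345} \approx -7152.3$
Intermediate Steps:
$F = 67$ ($F = 163 - 96 = 67$)
$H = -7150$ ($H = \left(-281 + 567\right) \left(-25\right) = 286 \left(-25\right) = -7150$)
$l{\left(X \right)} = \frac{1209 + X}{67 + X}$ ($l{\left(X \right)} = \frac{X + 1209}{X + 67} = \frac{1209 + X}{67 + X}$)
$H + l{\left(49 - 461 \right)} = -7150 + \frac{1209 + \left(49 - 461\right)}{67 + \left(49 - 461\right)} = -7150 + \frac{1209 - 412}{67 - 412} = -7150 + \frac{1}{-345} \cdot 797 = -7150 - \frac{797}{345} = - \frac{2467547}{345}$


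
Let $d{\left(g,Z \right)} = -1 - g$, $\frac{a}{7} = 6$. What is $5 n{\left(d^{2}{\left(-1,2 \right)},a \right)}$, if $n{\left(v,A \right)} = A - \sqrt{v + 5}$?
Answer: $210 - 5 \sqrt{5} \approx 198.82$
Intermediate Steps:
$a = 42$ ($a = 7 \cdot 6 = 42$)
$n{\left(v,A \right)} = A - \sqrt{5 + v}$
$5 n{\left(d^{2}{\left(-1,2 \right)},a \right)} = 5 \left(42 - \sqrt{5 + \left(-1 - -1\right)^{2}}\right) = 5 \left(42 - \sqrt{5 + \left(-1 + 1\right)^{2}}\right) = 5 \left(42 - \sqrt{5 + 0^{2}}\right) = 5 \left(42 - \sqrt{5 + 0}\right) = 5 \left(42 - \sqrt{5}\right) = 210 - 5 \sqrt{5}$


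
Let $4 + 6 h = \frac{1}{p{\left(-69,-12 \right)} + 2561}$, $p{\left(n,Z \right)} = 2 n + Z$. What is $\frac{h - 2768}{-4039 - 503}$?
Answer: $\frac{40051531}{65704572} \approx 0.60957$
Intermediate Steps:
$p{\left(n,Z \right)} = Z + 2 n$
$h = - \frac{9643}{14466}$ ($h = - \frac{2}{3} + \frac{1}{6 \left(\left(-12 + 2 \left(-69\right)\right) + 2561\right)} = - \frac{2}{3} + \frac{1}{6 \left(\left(-12 - 138\right) + 2561\right)} = - \frac{2}{3} + \frac{1}{6 \left(-150 + 2561\right)} = - \frac{2}{3} + \frac{1}{6 \cdot 2411} = - \frac{2}{3} + \frac{1}{6} \cdot \frac{1}{2411} = - \frac{2}{3} + \frac{1}{14466} = - \frac{9643}{14466} \approx -0.6666$)
$\frac{h - 2768}{-4039 - 503} = \frac{- \frac{9643}{14466} - 2768}{-4039 - 503} = - \frac{40051531}{14466 \left(-4542\right)} = \left(- \frac{40051531}{14466}\right) \left(- \frac{1}{4542}\right) = \frac{40051531}{65704572}$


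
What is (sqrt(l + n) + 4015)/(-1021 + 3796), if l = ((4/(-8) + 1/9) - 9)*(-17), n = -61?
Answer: 803/555 + sqrt(142)/3330 ≈ 1.4504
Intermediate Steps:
l = 2873/18 (l = ((4*(-1/8) + 1*(1/9)) - 9)*(-17) = ((-1/2 + 1/9) - 9)*(-17) = (-7/18 - 9)*(-17) = -169/18*(-17) = 2873/18 ≈ 159.61)
(sqrt(l + n) + 4015)/(-1021 + 3796) = (sqrt(2873/18 - 61) + 4015)/(-1021 + 3796) = (sqrt(1775/18) + 4015)/2775 = (5*sqrt(142)/6 + 4015)*(1/2775) = (4015 + 5*sqrt(142)/6)*(1/2775) = 803/555 + sqrt(142)/3330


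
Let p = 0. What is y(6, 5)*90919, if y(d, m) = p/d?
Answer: 0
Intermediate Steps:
y(d, m) = 0 (y(d, m) = 0/d = 0)
y(6, 5)*90919 = 0*90919 = 0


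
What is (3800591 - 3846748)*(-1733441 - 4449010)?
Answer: 285363390807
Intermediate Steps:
(3800591 - 3846748)*(-1733441 - 4449010) = -46157*(-6182451) = 285363390807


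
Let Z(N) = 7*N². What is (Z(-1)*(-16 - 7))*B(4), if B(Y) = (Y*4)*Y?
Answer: -10304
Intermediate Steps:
B(Y) = 4*Y² (B(Y) = (4*Y)*Y = 4*Y²)
(Z(-1)*(-16 - 7))*B(4) = ((7*(-1)²)*(-16 - 7))*(4*4²) = ((7*1)*(-23))*(4*16) = (7*(-23))*64 = -161*64 = -10304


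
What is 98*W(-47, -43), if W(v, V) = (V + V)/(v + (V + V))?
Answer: 1204/19 ≈ 63.368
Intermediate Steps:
W(v, V) = 2*V/(v + 2*V) (W(v, V) = (2*V)/(v + 2*V) = 2*V/(v + 2*V))
98*W(-47, -43) = 98*(2*(-43)/(-47 + 2*(-43))) = 98*(2*(-43)/(-47 - 86)) = 98*(2*(-43)/(-133)) = 98*(2*(-43)*(-1/133)) = 98*(86/133) = 1204/19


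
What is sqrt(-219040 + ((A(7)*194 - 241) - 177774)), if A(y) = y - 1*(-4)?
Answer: I*sqrt(394921) ≈ 628.43*I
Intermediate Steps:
A(y) = 4 + y (A(y) = y + 4 = 4 + y)
sqrt(-219040 + ((A(7)*194 - 241) - 177774)) = sqrt(-219040 + (((4 + 7)*194 - 241) - 177774)) = sqrt(-219040 + ((11*194 - 241) - 177774)) = sqrt(-219040 + ((2134 - 241) - 177774)) = sqrt(-219040 + (1893 - 177774)) = sqrt(-219040 - 175881) = sqrt(-394921) = I*sqrt(394921)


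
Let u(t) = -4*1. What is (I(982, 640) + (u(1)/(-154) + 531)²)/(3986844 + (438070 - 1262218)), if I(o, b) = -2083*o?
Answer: -3485298251/6250541528 ≈ -0.55760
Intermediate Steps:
u(t) = -4
(I(982, 640) + (u(1)/(-154) + 531)²)/(3986844 + (438070 - 1262218)) = (-2083*982 + (-4/(-154) + 531)²)/(3986844 + (438070 - 1262218)) = (-2045506 + (-4*(-1/154) + 531)²)/(3986844 - 824148) = (-2045506 + (2/77 + 531)²)/3162696 = (-2045506 + (40889/77)²)*(1/3162696) = (-2045506 + 1671910321/5929)*(1/3162696) = -10455894753/5929*1/3162696 = -3485298251/6250541528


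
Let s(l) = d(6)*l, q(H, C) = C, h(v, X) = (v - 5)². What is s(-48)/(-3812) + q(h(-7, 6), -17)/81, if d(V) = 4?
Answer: -12313/77193 ≈ -0.15951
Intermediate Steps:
h(v, X) = (-5 + v)²
s(l) = 4*l
s(-48)/(-3812) + q(h(-7, 6), -17)/81 = (4*(-48))/(-3812) - 17/81 = -192*(-1/3812) - 17*1/81 = 48/953 - 17/81 = -12313/77193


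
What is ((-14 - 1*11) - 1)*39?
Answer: -1014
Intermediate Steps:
((-14 - 1*11) - 1)*39 = ((-14 - 11) - 1)*39 = (-25 - 1)*39 = -26*39 = -1014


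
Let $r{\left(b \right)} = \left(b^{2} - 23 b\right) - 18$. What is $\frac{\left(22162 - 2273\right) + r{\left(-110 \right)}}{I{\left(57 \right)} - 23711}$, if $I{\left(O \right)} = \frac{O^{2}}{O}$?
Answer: $- \frac{34501}{23654} \approx -1.4586$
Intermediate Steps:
$I{\left(O \right)} = O$
$r{\left(b \right)} = -18 + b^{2} - 23 b$
$\frac{\left(22162 - 2273\right) + r{\left(-110 \right)}}{I{\left(57 \right)} - 23711} = \frac{\left(22162 - 2273\right) - \left(-2512 - 12100\right)}{57 - 23711} = \frac{\left(22162 - 2273\right) + \left(-18 + 12100 + 2530\right)}{-23654} = \left(19889 + 14612\right) \left(- \frac{1}{23654}\right) = 34501 \left(- \frac{1}{23654}\right) = - \frac{34501}{23654}$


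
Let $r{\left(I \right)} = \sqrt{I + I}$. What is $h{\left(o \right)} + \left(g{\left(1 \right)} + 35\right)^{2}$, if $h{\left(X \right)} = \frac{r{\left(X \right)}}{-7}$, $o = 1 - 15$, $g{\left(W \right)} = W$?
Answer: $1296 - \frac{2 i \sqrt{7}}{7} \approx 1296.0 - 0.75593 i$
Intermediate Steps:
$o = -14$ ($o = 1 - 15 = -14$)
$r{\left(I \right)} = \sqrt{2} \sqrt{I}$ ($r{\left(I \right)} = \sqrt{2 I} = \sqrt{2} \sqrt{I}$)
$h{\left(X \right)} = - \frac{\sqrt{2} \sqrt{X}}{7}$ ($h{\left(X \right)} = \frac{\sqrt{2} \sqrt{X}}{-7} = \sqrt{2} \sqrt{X} \left(- \frac{1}{7}\right) = - \frac{\sqrt{2} \sqrt{X}}{7}$)
$h{\left(o \right)} + \left(g{\left(1 \right)} + 35\right)^{2} = - \frac{\sqrt{2} \sqrt{-14}}{7} + \left(1 + 35\right)^{2} = - \frac{\sqrt{2} i \sqrt{14}}{7} + 36^{2} = - \frac{2 i \sqrt{7}}{7} + 1296 = 1296 - \frac{2 i \sqrt{7}}{7}$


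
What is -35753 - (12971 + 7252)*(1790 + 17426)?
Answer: -388640921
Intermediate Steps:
-35753 - (12971 + 7252)*(1790 + 17426) = -35753 - 20223*19216 = -35753 - 1*388605168 = -35753 - 388605168 = -388640921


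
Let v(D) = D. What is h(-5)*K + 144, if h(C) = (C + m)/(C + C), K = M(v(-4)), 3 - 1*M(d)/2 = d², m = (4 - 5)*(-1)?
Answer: 668/5 ≈ 133.60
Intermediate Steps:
m = 1 (m = -1*(-1) = 1)
M(d) = 6 - 2*d²
K = -26 (K = 6 - 2*(-4)² = 6 - 2*16 = 6 - 32 = -26)
h(C) = (1 + C)/(2*C) (h(C) = (C + 1)/(C + C) = (1 + C)/((2*C)) = (1 + C)*(1/(2*C)) = (1 + C)/(2*C))
h(-5)*K + 144 = ((½)*(1 - 5)/(-5))*(-26) + 144 = ((½)*(-⅕)*(-4))*(-26) + 144 = (⅖)*(-26) + 144 = -52/5 + 144 = 668/5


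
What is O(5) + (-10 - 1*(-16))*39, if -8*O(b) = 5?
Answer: 1867/8 ≈ 233.38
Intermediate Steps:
O(b) = -5/8 (O(b) = -⅛*5 = -5/8)
O(5) + (-10 - 1*(-16))*39 = -5/8 + (-10 - 1*(-16))*39 = -5/8 + (-10 + 16)*39 = -5/8 + 6*39 = -5/8 + 234 = 1867/8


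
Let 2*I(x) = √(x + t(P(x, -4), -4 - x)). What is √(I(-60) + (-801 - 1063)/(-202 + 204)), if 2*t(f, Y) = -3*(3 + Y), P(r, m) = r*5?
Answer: √(-3728 + 3*I*√66)/2 ≈ 0.099791 + 30.529*I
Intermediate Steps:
P(r, m) = 5*r
t(f, Y) = -9/2 - 3*Y/2 (t(f, Y) = (-3*(3 + Y))/2 = (-9 - 3*Y)/2 = -9/2 - 3*Y/2)
I(x) = √(3/2 + 5*x/2)/2 (I(x) = √(x + (-9/2 - 3*(-4 - x)/2))/2 = √(x + (-9/2 + (6 + 3*x/2)))/2 = √(x + (3/2 + 3*x/2))/2 = √(3/2 + 5*x/2)/2)
√(I(-60) + (-801 - 1063)/(-202 + 204)) = √(√(6 + 10*(-60))/4 + (-801 - 1063)/(-202 + 204)) = √(√(6 - 600)/4 - 1864/2) = √(√(-594)/4 - 1864*½) = √((3*I*√66)/4 - 932) = √(3*I*√66/4 - 932) = √(-932 + 3*I*√66/4)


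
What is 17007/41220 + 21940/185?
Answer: 60500873/508380 ≈ 119.01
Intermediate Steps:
17007/41220 + 21940/185 = 17007*(1/41220) + 21940*(1/185) = 5669/13740 + 4388/37 = 60500873/508380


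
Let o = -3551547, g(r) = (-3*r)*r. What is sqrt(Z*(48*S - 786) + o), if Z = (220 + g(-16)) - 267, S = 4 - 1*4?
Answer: I*sqrt(2910957) ≈ 1706.2*I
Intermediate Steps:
g(r) = -3*r**2
S = 0 (S = 4 - 4 = 0)
Z = -815 (Z = (220 - 3*(-16)**2) - 267 = (220 - 3*256) - 267 = (220 - 768) - 267 = -548 - 267 = -815)
sqrt(Z*(48*S - 786) + o) = sqrt(-815*(48*0 - 786) - 3551547) = sqrt(-815*(0 - 786) - 3551547) = sqrt(-815*(-786) - 3551547) = sqrt(640590 - 3551547) = sqrt(-2910957) = I*sqrt(2910957)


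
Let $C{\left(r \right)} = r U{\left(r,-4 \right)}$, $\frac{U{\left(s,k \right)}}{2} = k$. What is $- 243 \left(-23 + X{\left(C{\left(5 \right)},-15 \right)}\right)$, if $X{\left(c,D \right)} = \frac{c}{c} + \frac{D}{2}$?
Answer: $\frac{14337}{2} \approx 7168.5$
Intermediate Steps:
$U{\left(s,k \right)} = 2 k$
$C{\left(r \right)} = - 8 r$ ($C{\left(r \right)} = r 2 \left(-4\right) = r \left(-8\right) = - 8 r$)
$X{\left(c,D \right)} = 1 + \frac{D}{2}$ ($X{\left(c,D \right)} = 1 + D \frac{1}{2} = 1 + \frac{D}{2}$)
$- 243 \left(-23 + X{\left(C{\left(5 \right)},-15 \right)}\right) = - 243 \left(-23 + \left(1 + \frac{1}{2} \left(-15\right)\right)\right) = - 243 \left(-23 + \left(1 - \frac{15}{2}\right)\right) = - 243 \left(-23 - \frac{13}{2}\right) = \left(-243\right) \left(- \frac{59}{2}\right) = \frac{14337}{2}$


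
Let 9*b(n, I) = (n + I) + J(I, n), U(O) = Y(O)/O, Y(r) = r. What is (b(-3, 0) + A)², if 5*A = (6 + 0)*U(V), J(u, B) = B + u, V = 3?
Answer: 64/225 ≈ 0.28444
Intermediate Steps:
U(O) = 1 (U(O) = O/O = 1)
b(n, I) = 2*I/9 + 2*n/9 (b(n, I) = ((n + I) + (n + I))/9 = ((I + n) + (I + n))/9 = (2*I + 2*n)/9 = 2*I/9 + 2*n/9)
A = 6/5 (A = ((6 + 0)*1)/5 = (6*1)/5 = (⅕)*6 = 6/5 ≈ 1.2000)
(b(-3, 0) + A)² = (((2/9)*0 + (2/9)*(-3)) + 6/5)² = ((0 - ⅔) + 6/5)² = (-⅔ + 6/5)² = (8/15)² = 64/225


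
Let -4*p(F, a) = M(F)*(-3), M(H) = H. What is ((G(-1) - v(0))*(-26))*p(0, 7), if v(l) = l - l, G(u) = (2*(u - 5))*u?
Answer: 0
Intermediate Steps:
G(u) = u*(-10 + 2*u) (G(u) = (2*(-5 + u))*u = (-10 + 2*u)*u = u*(-10 + 2*u))
p(F, a) = 3*F/4 (p(F, a) = -F*(-3)/4 = -(-3)*F/4 = 3*F/4)
v(l) = 0
((G(-1) - v(0))*(-26))*p(0, 7) = ((2*(-1)*(-5 - 1) - 1*0)*(-26))*((¾)*0) = ((2*(-1)*(-6) + 0)*(-26))*0 = ((12 + 0)*(-26))*0 = (12*(-26))*0 = -312*0 = 0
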